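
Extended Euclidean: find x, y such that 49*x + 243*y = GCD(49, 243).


Tabular extended Euclidean (each row: r = 49*s + 243*t):
r=49, s=1, t=0
r=243, s=0, t=1
q=0: r=49, s=1, t=0   [49*(1) + 243*(0) = 49]
q=4: r=47, s=-4, t=1   [49*(-4) + 243*(1) = 47]
q=1: r=2, s=5, t=-1   [49*(5) + 243*(-1) = 2]
q=23: r=1, s=-119, t=24   [49*(-119) + 243*(24) = 1]
q=2: r=0, s=243, t=-49   [49*(243) + 243*(-49) = 0]
GCD = 1; from the row with r=1: x=-119, y=24
Check: 49*(-119) + 243*(24) = -5831 + 5832 = 1

GCD = 1, x = -119, y = 24


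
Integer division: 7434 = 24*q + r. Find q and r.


7434 = 24 * 309 + 18
Check: 7416 + 18 = 7434

q = 309, r = 18


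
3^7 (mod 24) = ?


3^1 mod 24 = 3
3^2 mod 24 = 9
3^3 mod 24 = 3
3^4 mod 24 = 9
3^5 mod 24 = 3
3^6 mod 24 = 9
3^7 mod 24 = 3


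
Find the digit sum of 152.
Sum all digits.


1 + 5 + 2 = 8


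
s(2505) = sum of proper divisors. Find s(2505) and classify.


Proper divisors: 1, 3, 5, 15, 167, 501, 835
Sum = 1 + 3 + 5 + 15 + 167 + 501 + 835 = 1527
1527 < 2505 → deficient

s(2505) = 1527 (deficient)


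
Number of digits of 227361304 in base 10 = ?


227361304 has 9 digits in base 10
floor(log10(227361304)) + 1 = floor(8.3567) + 1 = 9

9 digits (base 10)


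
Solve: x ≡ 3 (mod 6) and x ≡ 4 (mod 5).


M = 6*5 = 30
M1 = M/6 = 5, M2 = M/5 = 6
M1^(-1) mod 6 = 5, M2^(-1) mod 5 = 1
x = 3*5*5 + 4*6*1 = 99
99 mod 30 = 9
Check: 9 mod 6 = 3 ✓, 9 mod 5 = 4 ✓

x ≡ 9 (mod 30)


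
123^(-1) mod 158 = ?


Use the extended Euclidean algorithm on (158, 123); each row r = 158*s + 123*t:
r=158, s=1, t=0
r=123, s=0, t=1
q=1: r=35, s=1, t=-1   [158*(1) + 123*(-1) = 35]
q=3: r=18, s=-3, t=4   [158*(-3) + 123*(4) = 18]
q=1: r=17, s=4, t=-5   [158*(4) + 123*(-5) = 17]
q=1: r=1, s=-7, t=9   [158*(-7) + 123*(9) = 1]
q=17: r=0, s=123, t=-158   [158*(123) + 123*(-158) = 0]
GCD = 1 with t = 9, so 123*(9) ≡ 1 (mod 158)
Inverse = 9 mod 158 = 9
Check: 123 * 9 = 1107 ≡ 1 (mod 158)

123^(-1) ≡ 9 (mod 158)


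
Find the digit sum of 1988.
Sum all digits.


1 + 9 + 8 + 8 = 26


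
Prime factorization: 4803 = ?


4803 / 3 = 1601
1601 / 1601 = 1
4803 = 3 × 1601


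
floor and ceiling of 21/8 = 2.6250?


21/8 = 2.6250
floor = 2
ceil = 3

floor = 2, ceil = 3


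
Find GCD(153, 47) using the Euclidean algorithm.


153 = 3 * 47 + 12
47 = 3 * 12 + 11
12 = 1 * 11 + 1
11 = 11 * 1 + 0
GCD = 1


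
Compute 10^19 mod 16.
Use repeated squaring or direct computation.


10^1 mod 16 = 10
10^2 mod 16 = 4
10^3 mod 16 = 8
10^4 mod 16 = 0
10^5 mod 16 = 0
10^6 mod 16 = 0
10^7 mod 16 = 0
10^8 mod 16 = 0
10^9 mod 16 = 0
10^10 mod 16 = 0
10^11 mod 16 = 0
10^12 mod 16 = 0
10^13 mod 16 = 0
10^14 mod 16 = 0
10^15 mod 16 = 0
10^16 mod 16 = 0
10^17 mod 16 = 0
10^18 mod 16 = 0
10^19 mod 16 = 0


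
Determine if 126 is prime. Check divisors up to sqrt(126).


126 / 2 = 63 (exact division)
126 is NOT prime.

No, 126 is not prime


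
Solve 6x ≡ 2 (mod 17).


GCD(6, 17) = 1, unique solution
a^(-1) mod 17 = 3
x = 3 * 2 mod 17 = 6

x ≡ 6 (mod 17)


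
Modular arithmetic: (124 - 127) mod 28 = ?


124 - 127 = -3
-3 mod 28 = 25


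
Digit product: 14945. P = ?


1 × 4 × 9 × 4 × 5 = 720


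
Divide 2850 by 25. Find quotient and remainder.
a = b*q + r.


2850 = 25 * 114 + 0
Check: 2850 + 0 = 2850

q = 114, r = 0


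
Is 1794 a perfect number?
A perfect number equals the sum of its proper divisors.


Proper divisors of 1794: 1, 2, 3, 6, 13, 23, 26, 39, 46, 69, 78, 138, 299, 598, 897
Sum = 1 + 2 + 3 + 6 + 13 + 23 + 26 + 39 + 46 + 69 + 78 + 138 + 299 + 598 + 897 = 2238

No, 1794 is not perfect (2238 ≠ 1794)


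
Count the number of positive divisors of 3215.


3215 = 5^1 × 643^1
d(3215) = (1+1) × (1+1) = 4

4 divisors


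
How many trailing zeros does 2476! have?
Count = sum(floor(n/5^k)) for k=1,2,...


floor(2476/5) = 495
floor(2476/25) = 99
floor(2476/125) = 19
floor(2476/625) = 3
Total = 616

616 trailing zeros


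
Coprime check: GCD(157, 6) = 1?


Euclidean algorithm:
157 = 26 * 6 + 1
6 = 6 * 1 + 0
GCD(157, 6) = 1

Yes, coprime (GCD = 1)


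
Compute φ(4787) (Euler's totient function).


4787 = 4787
Prime factors: 4787
φ(4787) = 4787 × (1-1/4787)
= 4787 × 4786/4787 = 4786

φ(4787) = 4786


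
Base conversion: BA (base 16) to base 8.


BA (base 16) = 186 (decimal)
186 (decimal) = 272 (base 8)


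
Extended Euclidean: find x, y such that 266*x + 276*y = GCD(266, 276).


Tabular extended Euclidean (each row: r = 266*s + 276*t):
r=266, s=1, t=0
r=276, s=0, t=1
q=0: r=266, s=1, t=0   [266*(1) + 276*(0) = 266]
q=1: r=10, s=-1, t=1   [266*(-1) + 276*(1) = 10]
q=26: r=6, s=27, t=-26   [266*(27) + 276*(-26) = 6]
q=1: r=4, s=-28, t=27   [266*(-28) + 276*(27) = 4]
q=1: r=2, s=55, t=-53   [266*(55) + 276*(-53) = 2]
q=2: r=0, s=-138, t=133   [266*(-138) + 276*(133) = 0]
GCD = 2; from the row with r=2: x=55, y=-53
Check: 266*(55) + 276*(-53) = 14630 - 14628 = 2

GCD = 2, x = 55, y = -53


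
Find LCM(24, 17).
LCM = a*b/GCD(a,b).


GCD(24, 17) = 1
LCM = 24*17/1 = 408/1 = 408

LCM = 408


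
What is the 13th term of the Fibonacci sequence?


Sequence: 1, 1, 2, 3, 5, 8, 13, 21, 34, 55, 89, 144, 233
F(13) = 233


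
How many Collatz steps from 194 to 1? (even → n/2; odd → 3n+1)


194 → 97 → 292 → 146 → 73 → 220 → 110 → 55 → 166 → 83 → 250 → 125 → 376 → 188 → 94 → 47 → 142 → 71 → 214 → 107 → 322 → 161 → 484 → 242 → 121 → 364 → 182 → 91 → 274 → 137 → 412 → 206 → 103 → 310 → 155 → 466 → 233 → 700 → 350 → 175 → 526 → 263 → 790 → 395 → 1186 → 593 → 1780 → 890 → 445 → 1336 → 668 → 334 → 167 → 502 → 251 → 754 → 377 → 1132 → 566 → 283 → 850 → 425 → 1276 → 638 → 319 → 958 → 479 → 1438 → 719 → 2158 → 1079 → 3238 → 1619 → 4858 → 2429 → 7288 → 3644 → 1822 → 911 → 2734 → 1367 → 4102 → 2051 → 6154 → 3077 → 9232 → 4616 → 2308 → 1154 → 577 → 1732 → 866 → 433 → 1300 → 650 → 325 → 976 → 488 → 244 → 122 → 61 → 184 → 92 → 46 → 23 → 70 → 35 → 106 → 53 → 160 → 80 → 40 → 20 → 10 → 5 → 16 → 8 → 4 → 2 → 1
Total steps = 119

119 steps


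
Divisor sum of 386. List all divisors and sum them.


Divisors of 386: 1, 2, 193, 386
Sum = 1 + 2 + 193 + 386 = 582

σ(386) = 582


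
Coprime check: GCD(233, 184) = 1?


Euclidean algorithm:
233 = 1 * 184 + 49
184 = 3 * 49 + 37
49 = 1 * 37 + 12
37 = 3 * 12 + 1
12 = 12 * 1 + 0
GCD(233, 184) = 1

Yes, coprime (GCD = 1)


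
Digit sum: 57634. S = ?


5 + 7 + 6 + 3 + 4 = 25


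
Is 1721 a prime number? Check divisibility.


Check divisors up to sqrt(1721) = 41.4849
No divisors found.
1721 is prime.

Yes, 1721 is prime


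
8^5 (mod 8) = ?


8^1 mod 8 = 0
8^2 mod 8 = 0
8^3 mod 8 = 0
8^4 mod 8 = 0
8^5 mod 8 = 0


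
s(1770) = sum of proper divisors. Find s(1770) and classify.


Proper divisors: 1, 2, 3, 5, 6, 10, 15, 30, 59, 118, 177, 295, 354, 590, 885
Sum = 1 + 2 + 3 + 5 + 6 + 10 + 15 + 30 + 59 + 118 + 177 + 295 + 354 + 590 + 885 = 2550
2550 > 1770 → abundant

s(1770) = 2550 (abundant)


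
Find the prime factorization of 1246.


1246 / 2 = 623
623 / 7 = 89
89 / 89 = 1
1246 = 2 × 7 × 89


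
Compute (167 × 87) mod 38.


167 × 87 = 14529
14529 mod 38 = 13


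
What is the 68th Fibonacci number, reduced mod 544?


F(k) mod 544 for k=1..68:
1, 1, 2, 3, 5, 8, 13, 21, 34, 55, 89, 144, 233, 377, 66, 443, 509, 408, 373, 237, 66, 303, 369, 128, 497, 81, 34, 115, 149, 264, 413, 133, 2, 135, 137, 272, 409, 137, 2, 139, 141, 280, 421, 157, 34, 191, 225, 416, 97, 513, 66, 35, 101, 136, 237, 373, 66, 439, 505, 400, 361, 217, 34, 251, 285, 536, 277, 269
F(68) mod 544 = 269


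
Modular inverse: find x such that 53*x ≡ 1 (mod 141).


Use the extended Euclidean algorithm on (141, 53); each row r = 141*s + 53*t:
r=141, s=1, t=0
r=53, s=0, t=1
q=2: r=35, s=1, t=-2   [141*(1) + 53*(-2) = 35]
q=1: r=18, s=-1, t=3   [141*(-1) + 53*(3) = 18]
q=1: r=17, s=2, t=-5   [141*(2) + 53*(-5) = 17]
q=1: r=1, s=-3, t=8   [141*(-3) + 53*(8) = 1]
q=17: r=0, s=53, t=-141   [141*(53) + 53*(-141) = 0]
GCD = 1 with t = 8, so 53*(8) ≡ 1 (mod 141)
Inverse = 8 mod 141 = 8
Check: 53 * 8 = 424 ≡ 1 (mod 141)

53^(-1) ≡ 8 (mod 141)


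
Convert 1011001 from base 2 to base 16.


1011001 (base 2) = 89 (decimal)
89 (decimal) = 59 (base 16)


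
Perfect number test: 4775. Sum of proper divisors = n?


Proper divisors of 4775: 1, 5, 25, 191, 955
Sum = 1 + 5 + 25 + 191 + 955 = 1177

No, 4775 is not perfect (1177 ≠ 4775)


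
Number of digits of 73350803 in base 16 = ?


73350803 in base 16 = 45F3E93
Number of digits = 7

7 digits (base 16)


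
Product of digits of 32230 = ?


3 × 2 × 2 × 3 × 0 = 0


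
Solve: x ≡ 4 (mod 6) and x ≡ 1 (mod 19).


M = 6*19 = 114
M1 = M/6 = 19, M2 = M/19 = 6
M1^(-1) mod 6 = 1, M2^(-1) mod 19 = 16
x = 4*19*1 + 1*6*16 = 172
172 mod 114 = 58
Check: 58 mod 6 = 4 ✓, 58 mod 19 = 1 ✓

x ≡ 58 (mod 114)


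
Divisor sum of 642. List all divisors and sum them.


Divisors of 642: 1, 2, 3, 6, 107, 214, 321, 642
Sum = 1 + 2 + 3 + 6 + 107 + 214 + 321 + 642 = 1296

σ(642) = 1296


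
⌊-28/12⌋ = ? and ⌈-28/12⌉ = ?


-28/12 = -2.3333
floor = -3
ceil = -2

floor = -3, ceil = -2


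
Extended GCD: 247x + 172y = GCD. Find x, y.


Tabular extended Euclidean (each row: r = 247*s + 172*t):
r=247, s=1, t=0
r=172, s=0, t=1
q=1: r=75, s=1, t=-1   [247*(1) + 172*(-1) = 75]
q=2: r=22, s=-2, t=3   [247*(-2) + 172*(3) = 22]
q=3: r=9, s=7, t=-10   [247*(7) + 172*(-10) = 9]
q=2: r=4, s=-16, t=23   [247*(-16) + 172*(23) = 4]
q=2: r=1, s=39, t=-56   [247*(39) + 172*(-56) = 1]
q=4: r=0, s=-172, t=247   [247*(-172) + 172*(247) = 0]
GCD = 1; from the row with r=1: x=39, y=-56
Check: 247*(39) + 172*(-56) = 9633 - 9632 = 1

GCD = 1, x = 39, y = -56


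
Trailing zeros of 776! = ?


floor(776/5) = 155
floor(776/25) = 31
floor(776/125) = 6
floor(776/625) = 1
Total = 193

193 trailing zeros


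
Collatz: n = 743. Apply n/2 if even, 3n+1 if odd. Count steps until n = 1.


743 → 2230 → 1115 → 3346 → 1673 → 5020 → 2510 → 1255 → 3766 → 1883 → 5650 → 2825 → 8476 → 4238 → 2119 → 6358 → 3179 → 9538 → 4769 → 14308 → 7154 → 3577 → 10732 → 5366 → 2683 → 8050 → 4025 → 12076 → 6038 → 3019 → 9058 → 4529 → 13588 → 6794 → 3397 → 10192 → 5096 → 2548 → 1274 → 637 → 1912 → 956 → 478 → 239 → 718 → 359 → 1078 → 539 → 1618 → 809 → 2428 → 1214 → 607 → 1822 → 911 → 2734 → 1367 → 4102 → 2051 → 6154 → 3077 → 9232 → 4616 → 2308 → 1154 → 577 → 1732 → 866 → 433 → 1300 → 650 → 325 → 976 → 488 → 244 → 122 → 61 → 184 → 92 → 46 → 23 → 70 → 35 → 106 → 53 → 160 → 80 → 40 → 20 → 10 → 5 → 16 → 8 → 4 → 2 → 1
Total steps = 95

95 steps


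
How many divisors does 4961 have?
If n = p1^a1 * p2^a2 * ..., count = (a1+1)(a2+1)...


4961 = 11^2 × 41^1
d(4961) = (2+1) × (1+1) = 6

6 divisors


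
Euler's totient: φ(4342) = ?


4342 = 2 × 13 × 167
Prime factors: 2, 13, 167
φ(4342) = 4342 × (1-1/2) × (1-1/13) × (1-1/167)
= 4342 × 1/2 × 12/13 × 166/167 = 1992

φ(4342) = 1992


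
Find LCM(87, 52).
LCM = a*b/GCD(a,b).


GCD(87, 52) = 1
LCM = 87*52/1 = 4524/1 = 4524

LCM = 4524


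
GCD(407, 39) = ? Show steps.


407 = 10 * 39 + 17
39 = 2 * 17 + 5
17 = 3 * 5 + 2
5 = 2 * 2 + 1
2 = 2 * 1 + 0
GCD = 1


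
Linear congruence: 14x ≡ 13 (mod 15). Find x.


GCD(14, 15) = 1, unique solution
a^(-1) mod 15 = 14
x = 14 * 13 mod 15 = 2

x ≡ 2 (mod 15)


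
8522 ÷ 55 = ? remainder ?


8522 = 55 * 154 + 52
Check: 8470 + 52 = 8522

q = 154, r = 52


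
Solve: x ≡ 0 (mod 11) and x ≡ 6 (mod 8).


M = 11*8 = 88
M1 = M/11 = 8, M2 = M/8 = 11
M1^(-1) mod 11 = 7, M2^(-1) mod 8 = 3
x = 0*8*7 + 6*11*3 = 198
198 mod 88 = 22
Check: 22 mod 11 = 0 ✓, 22 mod 8 = 6 ✓

x ≡ 22 (mod 88)


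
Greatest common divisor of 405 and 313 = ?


405 = 1 * 313 + 92
313 = 3 * 92 + 37
92 = 2 * 37 + 18
37 = 2 * 18 + 1
18 = 18 * 1 + 0
GCD = 1


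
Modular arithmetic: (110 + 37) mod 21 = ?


110 + 37 = 147
147 mod 21 = 0


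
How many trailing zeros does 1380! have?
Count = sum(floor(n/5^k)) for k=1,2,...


floor(1380/5) = 276
floor(1380/25) = 55
floor(1380/125) = 11
floor(1380/625) = 2
Total = 344

344 trailing zeros


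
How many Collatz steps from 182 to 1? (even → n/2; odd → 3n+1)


182 → 91 → 274 → 137 → 412 → 206 → 103 → 310 → 155 → 466 → 233 → 700 → 350 → 175 → 526 → 263 → 790 → 395 → 1186 → 593 → 1780 → 890 → 445 → 1336 → 668 → 334 → 167 → 502 → 251 → 754 → 377 → 1132 → 566 → 283 → 850 → 425 → 1276 → 638 → 319 → 958 → 479 → 1438 → 719 → 2158 → 1079 → 3238 → 1619 → 4858 → 2429 → 7288 → 3644 → 1822 → 911 → 2734 → 1367 → 4102 → 2051 → 6154 → 3077 → 9232 → 4616 → 2308 → 1154 → 577 → 1732 → 866 → 433 → 1300 → 650 → 325 → 976 → 488 → 244 → 122 → 61 → 184 → 92 → 46 → 23 → 70 → 35 → 106 → 53 → 160 → 80 → 40 → 20 → 10 → 5 → 16 → 8 → 4 → 2 → 1
Total steps = 93

93 steps


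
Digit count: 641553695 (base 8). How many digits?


641553695 in base 8 = 4617252437
Number of digits = 10

10 digits (base 8)


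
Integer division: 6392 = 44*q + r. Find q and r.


6392 = 44 * 145 + 12
Check: 6380 + 12 = 6392

q = 145, r = 12


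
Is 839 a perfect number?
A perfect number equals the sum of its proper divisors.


Proper divisors of 839: 1
Sum = 1 = 1

No, 839 is not perfect (1 ≠ 839)


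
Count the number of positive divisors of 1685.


1685 = 5^1 × 337^1
d(1685) = (1+1) × (1+1) = 4

4 divisors


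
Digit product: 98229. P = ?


9 × 8 × 2 × 2 × 9 = 2592


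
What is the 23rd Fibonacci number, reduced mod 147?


F(k) mod 147 for k=1..23:
1, 1, 2, 3, 5, 8, 13, 21, 34, 55, 89, 144, 86, 83, 22, 105, 127, 85, 65, 3, 68, 71, 139
F(23) mod 147 = 139


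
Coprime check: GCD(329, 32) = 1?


Euclidean algorithm:
329 = 10 * 32 + 9
32 = 3 * 9 + 5
9 = 1 * 5 + 4
5 = 1 * 4 + 1
4 = 4 * 1 + 0
GCD(329, 32) = 1

Yes, coprime (GCD = 1)


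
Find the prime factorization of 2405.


2405 / 5 = 481
481 / 13 = 37
37 / 37 = 1
2405 = 5 × 13 × 37


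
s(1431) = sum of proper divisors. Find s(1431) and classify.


Proper divisors: 1, 3, 9, 27, 53, 159, 477
Sum = 1 + 3 + 9 + 27 + 53 + 159 + 477 = 729
729 < 1431 → deficient

s(1431) = 729 (deficient)


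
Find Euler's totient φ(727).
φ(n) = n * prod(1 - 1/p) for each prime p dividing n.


727 = 727
Prime factors: 727
φ(727) = 727 × (1-1/727)
= 727 × 726/727 = 726

φ(727) = 726


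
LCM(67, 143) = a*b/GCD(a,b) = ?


GCD(67, 143) = 1
LCM = 67*143/1 = 9581/1 = 9581

LCM = 9581


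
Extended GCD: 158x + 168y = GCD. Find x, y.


Tabular extended Euclidean (each row: r = 158*s + 168*t):
r=158, s=1, t=0
r=168, s=0, t=1
q=0: r=158, s=1, t=0   [158*(1) + 168*(0) = 158]
q=1: r=10, s=-1, t=1   [158*(-1) + 168*(1) = 10]
q=15: r=8, s=16, t=-15   [158*(16) + 168*(-15) = 8]
q=1: r=2, s=-17, t=16   [158*(-17) + 168*(16) = 2]
q=4: r=0, s=84, t=-79   [158*(84) + 168*(-79) = 0]
GCD = 2; from the row with r=2: x=-17, y=16
Check: 158*(-17) + 168*(16) = -2686 + 2688 = 2

GCD = 2, x = -17, y = 16


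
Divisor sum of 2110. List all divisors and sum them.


Divisors of 2110: 1, 2, 5, 10, 211, 422, 1055, 2110
Sum = 1 + 2 + 5 + 10 + 211 + 422 + 1055 + 2110 = 3816

σ(2110) = 3816


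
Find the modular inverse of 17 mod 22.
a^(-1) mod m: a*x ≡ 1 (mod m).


Use the extended Euclidean algorithm on (22, 17); each row r = 22*s + 17*t:
r=22, s=1, t=0
r=17, s=0, t=1
q=1: r=5, s=1, t=-1   [22*(1) + 17*(-1) = 5]
q=3: r=2, s=-3, t=4   [22*(-3) + 17*(4) = 2]
q=2: r=1, s=7, t=-9   [22*(7) + 17*(-9) = 1]
q=2: r=0, s=-17, t=22   [22*(-17) + 17*(22) = 0]
GCD = 1 with t = -9, so 17*(-9) ≡ 1 (mod 22)
Inverse = -9 mod 22 = 13
Check: 17 * 13 = 221 ≡ 1 (mod 22)

17^(-1) ≡ 13 (mod 22)


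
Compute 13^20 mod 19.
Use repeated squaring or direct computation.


13^1 mod 19 = 13
13^2 mod 19 = 17
13^3 mod 19 = 12
13^4 mod 19 = 4
13^5 mod 19 = 14
13^6 mod 19 = 11
13^7 mod 19 = 10
13^8 mod 19 = 16
13^9 mod 19 = 18
13^10 mod 19 = 6
13^11 mod 19 = 2
13^12 mod 19 = 7
13^13 mod 19 = 15
13^14 mod 19 = 5
13^15 mod 19 = 8
13^16 mod 19 = 9
13^17 mod 19 = 3
13^18 mod 19 = 1
13^19 mod 19 = 13
13^20 mod 19 = 17


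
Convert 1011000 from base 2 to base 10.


1011000 (base 2) = 88 (decimal)
88 (decimal) = 88 (base 10)


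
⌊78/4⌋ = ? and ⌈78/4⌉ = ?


78/4 = 19.5000
floor = 19
ceil = 20

floor = 19, ceil = 20


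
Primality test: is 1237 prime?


Check divisors up to sqrt(1237) = 35.1710
No divisors found.
1237 is prime.

Yes, 1237 is prime


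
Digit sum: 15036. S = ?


1 + 5 + 0 + 3 + 6 = 15


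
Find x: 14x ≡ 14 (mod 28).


GCD(14, 28) = 14 divides 14
Divide: 1x ≡ 1 (mod 2)
x ≡ 1 (mod 2)


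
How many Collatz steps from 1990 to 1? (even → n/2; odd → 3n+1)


1990 → 995 → 2986 → 1493 → 4480 → 2240 → 1120 → 560 → 280 → 140 → 70 → 35 → 106 → 53 → 160 → 80 → 40 → 20 → 10 → 5 → 16 → 8 → 4 → 2 → 1
Total steps = 24

24 steps


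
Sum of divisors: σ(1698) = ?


Divisors of 1698: 1, 2, 3, 6, 283, 566, 849, 1698
Sum = 1 + 2 + 3 + 6 + 283 + 566 + 849 + 1698 = 3408

σ(1698) = 3408


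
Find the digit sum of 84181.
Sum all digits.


8 + 4 + 1 + 8 + 1 = 22


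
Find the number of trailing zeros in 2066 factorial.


floor(2066/5) = 413
floor(2066/25) = 82
floor(2066/125) = 16
floor(2066/625) = 3
Total = 514

514 trailing zeros


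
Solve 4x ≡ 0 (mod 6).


GCD(4, 6) = 2 divides 0
Divide: 2x ≡ 0 (mod 3)
x ≡ 0 (mod 3)


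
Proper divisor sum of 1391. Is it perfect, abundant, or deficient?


Proper divisors: 1, 13, 107
Sum = 1 + 13 + 107 = 121
121 < 1391 → deficient

s(1391) = 121 (deficient)


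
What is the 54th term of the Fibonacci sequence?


Sequence: 1, 1, 2, 3, 5, 8, 13, 21, 34, 55, 89, 144, 233, 377, 610, 987, 1597, 2584, 4181, 6765, 10946, 17711, 28657, 46368, 75025, 121393, 196418, 317811, 514229, 832040, 1346269, 2178309, 3524578, 5702887, 9227465, 14930352, 24157817, 39088169, 63245986, 102334155, 165580141, 267914296, 433494437, 701408733, 1134903170, 1836311903, 2971215073, 4807526976, 7778742049, 12586269025, 20365011074, 32951280099, 53316291173, 86267571272
F(54) = 86267571272


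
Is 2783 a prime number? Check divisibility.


2783 / 11 = 253 (exact division)
2783 is NOT prime.

No, 2783 is not prime


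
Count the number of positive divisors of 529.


529 = 23^2
d(529) = (2+1) = 3

3 divisors


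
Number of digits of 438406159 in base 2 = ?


438406159 in base 2 = 11010001000011000110000001111
Number of digits = 29

29 digits (base 2)


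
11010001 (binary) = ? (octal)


11010001 (base 2) = 209 (decimal)
209 (decimal) = 321 (base 8)


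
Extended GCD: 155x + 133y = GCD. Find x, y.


Tabular extended Euclidean (each row: r = 155*s + 133*t):
r=155, s=1, t=0
r=133, s=0, t=1
q=1: r=22, s=1, t=-1   [155*(1) + 133*(-1) = 22]
q=6: r=1, s=-6, t=7   [155*(-6) + 133*(7) = 1]
q=22: r=0, s=133, t=-155   [155*(133) + 133*(-155) = 0]
GCD = 1; from the row with r=1: x=-6, y=7
Check: 155*(-6) + 133*(7) = -930 + 931 = 1

GCD = 1, x = -6, y = 7


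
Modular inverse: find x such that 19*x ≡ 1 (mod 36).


Use the extended Euclidean algorithm on (36, 19); each row r = 36*s + 19*t:
r=36, s=1, t=0
r=19, s=0, t=1
q=1: r=17, s=1, t=-1   [36*(1) + 19*(-1) = 17]
q=1: r=2, s=-1, t=2   [36*(-1) + 19*(2) = 2]
q=8: r=1, s=9, t=-17   [36*(9) + 19*(-17) = 1]
q=2: r=0, s=-19, t=36   [36*(-19) + 19*(36) = 0]
GCD = 1 with t = -17, so 19*(-17) ≡ 1 (mod 36)
Inverse = -17 mod 36 = 19
Check: 19 * 19 = 361 ≡ 1 (mod 36)

19^(-1) ≡ 19 (mod 36)


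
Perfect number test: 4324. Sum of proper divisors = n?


Proper divisors of 4324: 1, 2, 4, 23, 46, 47, 92, 94, 188, 1081, 2162
Sum = 1 + 2 + 4 + 23 + 46 + 47 + 92 + 94 + 188 + 1081 + 2162 = 3740

No, 4324 is not perfect (3740 ≠ 4324)


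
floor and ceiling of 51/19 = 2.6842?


51/19 = 2.6842
floor = 2
ceil = 3

floor = 2, ceil = 3


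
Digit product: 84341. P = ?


8 × 4 × 3 × 4 × 1 = 384


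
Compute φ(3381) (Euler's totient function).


3381 = 3 × 7^2 × 23
Prime factors: 3, 7, 23
φ(3381) = 3381 × (1-1/3) × (1-1/7) × (1-1/23)
= 3381 × 2/3 × 6/7 × 22/23 = 1848

φ(3381) = 1848


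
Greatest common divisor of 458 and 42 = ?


458 = 10 * 42 + 38
42 = 1 * 38 + 4
38 = 9 * 4 + 2
4 = 2 * 2 + 0
GCD = 2


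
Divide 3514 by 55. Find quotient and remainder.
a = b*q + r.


3514 = 55 * 63 + 49
Check: 3465 + 49 = 3514

q = 63, r = 49


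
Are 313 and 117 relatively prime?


Euclidean algorithm:
313 = 2 * 117 + 79
117 = 1 * 79 + 38
79 = 2 * 38 + 3
38 = 12 * 3 + 2
3 = 1 * 2 + 1
2 = 2 * 1 + 0
GCD(313, 117) = 1

Yes, coprime (GCD = 1)


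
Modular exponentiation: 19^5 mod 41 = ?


19^1 mod 41 = 19
19^2 mod 41 = 33
19^3 mod 41 = 12
19^4 mod 41 = 23
19^5 mod 41 = 27


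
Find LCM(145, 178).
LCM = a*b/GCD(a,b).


GCD(145, 178) = 1
LCM = 145*178/1 = 25810/1 = 25810

LCM = 25810


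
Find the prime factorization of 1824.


1824 / 2 = 912
912 / 2 = 456
456 / 2 = 228
228 / 2 = 114
114 / 2 = 57
57 / 3 = 19
19 / 19 = 1
1824 = 2^5 × 3 × 19


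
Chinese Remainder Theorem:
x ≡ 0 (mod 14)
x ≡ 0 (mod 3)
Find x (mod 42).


M = 14*3 = 42
M1 = M/14 = 3, M2 = M/3 = 14
M1^(-1) mod 14 = 5, M2^(-1) mod 3 = 2
x = 0*3*5 + 0*14*2 = 0
0 mod 42 = 0
Check: 0 mod 14 = 0 ✓, 0 mod 3 = 0 ✓

x ≡ 0 (mod 42)


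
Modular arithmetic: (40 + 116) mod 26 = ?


40 + 116 = 156
156 mod 26 = 0


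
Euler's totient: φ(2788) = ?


2788 = 2^2 × 17 × 41
Prime factors: 2, 17, 41
φ(2788) = 2788 × (1-1/2) × (1-1/17) × (1-1/41)
= 2788 × 1/2 × 16/17 × 40/41 = 1280

φ(2788) = 1280


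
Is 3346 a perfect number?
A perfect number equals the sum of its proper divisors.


Proper divisors of 3346: 1, 2, 7, 14, 239, 478, 1673
Sum = 1 + 2 + 7 + 14 + 239 + 478 + 1673 = 2414

No, 3346 is not perfect (2414 ≠ 3346)


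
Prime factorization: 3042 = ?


3042 / 2 = 1521
1521 / 3 = 507
507 / 3 = 169
169 / 13 = 13
13 / 13 = 1
3042 = 2 × 3^2 × 13^2


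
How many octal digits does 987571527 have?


987571527 in base 8 = 7267222507
Number of digits = 10

10 digits (base 8)


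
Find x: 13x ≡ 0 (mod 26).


GCD(13, 26) = 13 divides 0
Divide: 1x ≡ 0 (mod 2)
x ≡ 0 (mod 2)


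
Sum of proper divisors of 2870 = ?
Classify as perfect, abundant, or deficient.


Proper divisors: 1, 2, 5, 7, 10, 14, 35, 41, 70, 82, 205, 287, 410, 574, 1435
Sum = 1 + 2 + 5 + 7 + 10 + 14 + 35 + 41 + 70 + 82 + 205 + 287 + 410 + 574 + 1435 = 3178
3178 > 2870 → abundant

s(2870) = 3178 (abundant)


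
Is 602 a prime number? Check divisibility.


602 / 2 = 301 (exact division)
602 is NOT prime.

No, 602 is not prime


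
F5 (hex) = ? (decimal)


F5 (base 16) = 245 (decimal)
245 (decimal) = 245 (base 10)


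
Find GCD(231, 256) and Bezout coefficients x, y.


Tabular extended Euclidean (each row: r = 231*s + 256*t):
r=231, s=1, t=0
r=256, s=0, t=1
q=0: r=231, s=1, t=0   [231*(1) + 256*(0) = 231]
q=1: r=25, s=-1, t=1   [231*(-1) + 256*(1) = 25]
q=9: r=6, s=10, t=-9   [231*(10) + 256*(-9) = 6]
q=4: r=1, s=-41, t=37   [231*(-41) + 256*(37) = 1]
q=6: r=0, s=256, t=-231   [231*(256) + 256*(-231) = 0]
GCD = 1; from the row with r=1: x=-41, y=37
Check: 231*(-41) + 256*(37) = -9471 + 9472 = 1

GCD = 1, x = -41, y = 37


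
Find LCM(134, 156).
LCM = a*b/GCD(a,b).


GCD(134, 156) = 2
LCM = 134*156/2 = 20904/2 = 10452

LCM = 10452


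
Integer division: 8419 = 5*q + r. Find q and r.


8419 = 5 * 1683 + 4
Check: 8415 + 4 = 8419

q = 1683, r = 4


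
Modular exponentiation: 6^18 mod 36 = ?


6^1 mod 36 = 6
6^2 mod 36 = 0
6^3 mod 36 = 0
6^4 mod 36 = 0
6^5 mod 36 = 0
6^6 mod 36 = 0
6^7 mod 36 = 0
6^8 mod 36 = 0
6^9 mod 36 = 0
6^10 mod 36 = 0
6^11 mod 36 = 0
6^12 mod 36 = 0
6^13 mod 36 = 0
6^14 mod 36 = 0
6^15 mod 36 = 0
6^16 mod 36 = 0
6^17 mod 36 = 0
6^18 mod 36 = 0


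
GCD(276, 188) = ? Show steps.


276 = 1 * 188 + 88
188 = 2 * 88 + 12
88 = 7 * 12 + 4
12 = 3 * 4 + 0
GCD = 4


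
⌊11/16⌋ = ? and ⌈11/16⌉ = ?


11/16 = 0.6875
floor = 0
ceil = 1

floor = 0, ceil = 1


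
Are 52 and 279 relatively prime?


Euclidean algorithm:
279 = 5 * 52 + 19
52 = 2 * 19 + 14
19 = 1 * 14 + 5
14 = 2 * 5 + 4
5 = 1 * 4 + 1
4 = 4 * 1 + 0
GCD(52, 279) = 1

Yes, coprime (GCD = 1)


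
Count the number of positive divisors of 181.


181 = 181^1
d(181) = (1+1) = 2

2 divisors


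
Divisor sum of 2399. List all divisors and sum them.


Divisors of 2399: 1, 2399
Sum = 1 + 2399 = 2400

σ(2399) = 2400


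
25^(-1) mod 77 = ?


Use the extended Euclidean algorithm on (77, 25); each row r = 77*s + 25*t:
r=77, s=1, t=0
r=25, s=0, t=1
q=3: r=2, s=1, t=-3   [77*(1) + 25*(-3) = 2]
q=12: r=1, s=-12, t=37   [77*(-12) + 25*(37) = 1]
q=2: r=0, s=25, t=-77   [77*(25) + 25*(-77) = 0]
GCD = 1 with t = 37, so 25*(37) ≡ 1 (mod 77)
Inverse = 37 mod 77 = 37
Check: 25 * 37 = 925 ≡ 1 (mod 77)

25^(-1) ≡ 37 (mod 77)


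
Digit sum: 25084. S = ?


2 + 5 + 0 + 8 + 4 = 19


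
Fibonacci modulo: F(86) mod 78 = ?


F(k) mod 78 for k=1..86:
1, 1, 2, 3, 5, 8, 13, 21, 34, 55, 11, 66, 77, 65, 64, 51, 37, 10, 47, 57, 26, 5, 31, 36, 67, 25, 14, 39, 53, 14, 67, 3, 70, 73, 65, 60, 47, 29, 76, 27, 25, 52, 77, 51, 50, 23, 73, 18, 13, 31, 44, 75, 41, 38, 1, 39, 40, 1, 41, 42, 5, 47, 52, 21, 73, 16, 11, 27, 38, 65, 25, 12, 37, 49, 8, 57, 65, 44, 31, 75, 28, 25, 53, 0, 53, 53
F(86) mod 78 = 53


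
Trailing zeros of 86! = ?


floor(86/5) = 17
floor(86/25) = 3
Total = 20

20 trailing zeros


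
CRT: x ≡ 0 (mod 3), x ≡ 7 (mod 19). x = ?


M = 3*19 = 57
M1 = M/3 = 19, M2 = M/19 = 3
M1^(-1) mod 3 = 1, M2^(-1) mod 19 = 13
x = 0*19*1 + 7*3*13 = 273
273 mod 57 = 45
Check: 45 mod 3 = 0 ✓, 45 mod 19 = 7 ✓

x ≡ 45 (mod 57)


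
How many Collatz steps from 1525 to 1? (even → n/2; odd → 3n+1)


1525 → 4576 → 2288 → 1144 → 572 → 286 → 143 → 430 → 215 → 646 → 323 → 970 → 485 → 1456 → 728 → 364 → 182 → 91 → 274 → 137 → 412 → 206 → 103 → 310 → 155 → 466 → 233 → 700 → 350 → 175 → 526 → 263 → 790 → 395 → 1186 → 593 → 1780 → 890 → 445 → 1336 → 668 → 334 → 167 → 502 → 251 → 754 → 377 → 1132 → 566 → 283 → 850 → 425 → 1276 → 638 → 319 → 958 → 479 → 1438 → 719 → 2158 → 1079 → 3238 → 1619 → 4858 → 2429 → 7288 → 3644 → 1822 → 911 → 2734 → 1367 → 4102 → 2051 → 6154 → 3077 → 9232 → 4616 → 2308 → 1154 → 577 → 1732 → 866 → 433 → 1300 → 650 → 325 → 976 → 488 → 244 → 122 → 61 → 184 → 92 → 46 → 23 → 70 → 35 → 106 → 53 → 160 → 80 → 40 → 20 → 10 → 5 → 16 → 8 → 4 → 2 → 1
Total steps = 109

109 steps


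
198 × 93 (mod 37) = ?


198 × 93 = 18414
18414 mod 37 = 25


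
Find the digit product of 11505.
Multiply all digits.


1 × 1 × 5 × 0 × 5 = 0


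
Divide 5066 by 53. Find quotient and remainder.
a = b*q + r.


5066 = 53 * 95 + 31
Check: 5035 + 31 = 5066

q = 95, r = 31


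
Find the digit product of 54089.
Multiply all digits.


5 × 4 × 0 × 8 × 9 = 0


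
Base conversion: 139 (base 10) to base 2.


139 (base 10) = 139 (decimal)
139 (decimal) = 10001011 (base 2)


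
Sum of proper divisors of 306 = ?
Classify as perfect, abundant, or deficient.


Proper divisors: 1, 2, 3, 6, 9, 17, 18, 34, 51, 102, 153
Sum = 1 + 2 + 3 + 6 + 9 + 17 + 18 + 34 + 51 + 102 + 153 = 396
396 > 306 → abundant

s(306) = 396 (abundant)


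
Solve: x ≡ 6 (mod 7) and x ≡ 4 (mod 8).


M = 7*8 = 56
M1 = M/7 = 8, M2 = M/8 = 7
M1^(-1) mod 7 = 1, M2^(-1) mod 8 = 7
x = 6*8*1 + 4*7*7 = 244
244 mod 56 = 20
Check: 20 mod 7 = 6 ✓, 20 mod 8 = 4 ✓

x ≡ 20 (mod 56)


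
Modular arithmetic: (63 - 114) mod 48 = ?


63 - 114 = -51
-51 mod 48 = 45


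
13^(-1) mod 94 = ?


Use the extended Euclidean algorithm on (94, 13); each row r = 94*s + 13*t:
r=94, s=1, t=0
r=13, s=0, t=1
q=7: r=3, s=1, t=-7   [94*(1) + 13*(-7) = 3]
q=4: r=1, s=-4, t=29   [94*(-4) + 13*(29) = 1]
q=3: r=0, s=13, t=-94   [94*(13) + 13*(-94) = 0]
GCD = 1 with t = 29, so 13*(29) ≡ 1 (mod 94)
Inverse = 29 mod 94 = 29
Check: 13 * 29 = 377 ≡ 1 (mod 94)

13^(-1) ≡ 29 (mod 94)


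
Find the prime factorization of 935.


935 / 5 = 187
187 / 11 = 17
17 / 17 = 1
935 = 5 × 11 × 17


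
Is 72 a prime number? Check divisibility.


72 / 2 = 36 (exact division)
72 is NOT prime.

No, 72 is not prime


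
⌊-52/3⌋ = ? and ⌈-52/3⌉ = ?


-52/3 = -17.3333
floor = -18
ceil = -17

floor = -18, ceil = -17


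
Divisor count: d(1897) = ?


1897 = 7^1 × 271^1
d(1897) = (1+1) × (1+1) = 4

4 divisors


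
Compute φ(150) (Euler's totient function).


150 = 2 × 3 × 5^2
Prime factors: 2, 3, 5
φ(150) = 150 × (1-1/2) × (1-1/3) × (1-1/5)
= 150 × 1/2 × 2/3 × 4/5 = 40

φ(150) = 40


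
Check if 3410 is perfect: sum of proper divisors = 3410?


Proper divisors of 3410: 1, 2, 5, 10, 11, 22, 31, 55, 62, 110, 155, 310, 341, 682, 1705
Sum = 1 + 2 + 5 + 10 + 11 + 22 + 31 + 55 + 62 + 110 + 155 + 310 + 341 + 682 + 1705 = 3502

No, 3410 is not perfect (3502 ≠ 3410)


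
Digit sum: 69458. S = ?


6 + 9 + 4 + 5 + 8 = 32


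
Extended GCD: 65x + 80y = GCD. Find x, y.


Tabular extended Euclidean (each row: r = 65*s + 80*t):
r=65, s=1, t=0
r=80, s=0, t=1
q=0: r=65, s=1, t=0   [65*(1) + 80*(0) = 65]
q=1: r=15, s=-1, t=1   [65*(-1) + 80*(1) = 15]
q=4: r=5, s=5, t=-4   [65*(5) + 80*(-4) = 5]
q=3: r=0, s=-16, t=13   [65*(-16) + 80*(13) = 0]
GCD = 5; from the row with r=5: x=5, y=-4
Check: 65*(5) + 80*(-4) = 325 - 320 = 5

GCD = 5, x = 5, y = -4


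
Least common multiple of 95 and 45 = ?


GCD(95, 45) = 5
LCM = 95*45/5 = 4275/5 = 855

LCM = 855


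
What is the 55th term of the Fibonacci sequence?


Sequence: 1, 1, 2, 3, 5, 8, 13, 21, 34, 55, 89, 144, 233, 377, 610, 987, 1597, 2584, 4181, 6765, 10946, 17711, 28657, 46368, 75025, 121393, 196418, 317811, 514229, 832040, 1346269, 2178309, 3524578, 5702887, 9227465, 14930352, 24157817, 39088169, 63245986, 102334155, 165580141, 267914296, 433494437, 701408733, 1134903170, 1836311903, 2971215073, 4807526976, 7778742049, 12586269025, 20365011074, 32951280099, 53316291173, 86267571272, 139583862445
F(55) = 139583862445


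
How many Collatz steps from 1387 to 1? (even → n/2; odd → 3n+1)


1387 → 4162 → 2081 → 6244 → 3122 → 1561 → 4684 → 2342 → 1171 → 3514 → 1757 → 5272 → 2636 → 1318 → 659 → 1978 → 989 → 2968 → 1484 → 742 → 371 → 1114 → 557 → 1672 → 836 → 418 → 209 → 628 → 314 → 157 → 472 → 236 → 118 → 59 → 178 → 89 → 268 → 134 → 67 → 202 → 101 → 304 → 152 → 76 → 38 → 19 → 58 → 29 → 88 → 44 → 22 → 11 → 34 → 17 → 52 → 26 → 13 → 40 → 20 → 10 → 5 → 16 → 8 → 4 → 2 → 1
Total steps = 65

65 steps


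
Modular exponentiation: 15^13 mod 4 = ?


15^1 mod 4 = 3
15^2 mod 4 = 1
15^3 mod 4 = 3
15^4 mod 4 = 1
15^5 mod 4 = 3
15^6 mod 4 = 1
15^7 mod 4 = 3
15^8 mod 4 = 1
15^9 mod 4 = 3
15^10 mod 4 = 1
15^11 mod 4 = 3
15^12 mod 4 = 1
15^13 mod 4 = 3


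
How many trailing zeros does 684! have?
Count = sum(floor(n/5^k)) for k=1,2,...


floor(684/5) = 136
floor(684/25) = 27
floor(684/125) = 5
floor(684/625) = 1
Total = 169

169 trailing zeros


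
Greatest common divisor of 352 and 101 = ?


352 = 3 * 101 + 49
101 = 2 * 49 + 3
49 = 16 * 3 + 1
3 = 3 * 1 + 0
GCD = 1


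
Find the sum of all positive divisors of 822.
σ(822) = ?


Divisors of 822: 1, 2, 3, 6, 137, 274, 411, 822
Sum = 1 + 2 + 3 + 6 + 137 + 274 + 411 + 822 = 1656

σ(822) = 1656


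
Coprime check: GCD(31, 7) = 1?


Euclidean algorithm:
31 = 4 * 7 + 3
7 = 2 * 3 + 1
3 = 3 * 1 + 0
GCD(31, 7) = 1

Yes, coprime (GCD = 1)


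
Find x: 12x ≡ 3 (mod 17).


GCD(12, 17) = 1, unique solution
a^(-1) mod 17 = 10
x = 10 * 3 mod 17 = 13

x ≡ 13 (mod 17)


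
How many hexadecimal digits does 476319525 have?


476319525 in base 16 = 1C640F25
Number of digits = 8

8 digits (base 16)


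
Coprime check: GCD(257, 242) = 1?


Euclidean algorithm:
257 = 1 * 242 + 15
242 = 16 * 15 + 2
15 = 7 * 2 + 1
2 = 2 * 1 + 0
GCD(257, 242) = 1

Yes, coprime (GCD = 1)


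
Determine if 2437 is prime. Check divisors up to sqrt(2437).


Check divisors up to sqrt(2437) = 49.3660
No divisors found.
2437 is prime.

Yes, 2437 is prime


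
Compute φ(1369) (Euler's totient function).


1369 = 37^2
Prime factors: 37
φ(1369) = 1369 × (1-1/37)
= 1369 × 36/37 = 1332

φ(1369) = 1332


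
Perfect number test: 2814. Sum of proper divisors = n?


Proper divisors of 2814: 1, 2, 3, 6, 7, 14, 21, 42, 67, 134, 201, 402, 469, 938, 1407
Sum = 1 + 2 + 3 + 6 + 7 + 14 + 21 + 42 + 67 + 134 + 201 + 402 + 469 + 938 + 1407 = 3714

No, 2814 is not perfect (3714 ≠ 2814)


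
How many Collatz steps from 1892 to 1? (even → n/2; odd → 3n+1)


1892 → 946 → 473 → 1420 → 710 → 355 → 1066 → 533 → 1600 → 800 → 400 → 200 → 100 → 50 → 25 → 76 → 38 → 19 → 58 → 29 → 88 → 44 → 22 → 11 → 34 → 17 → 52 → 26 → 13 → 40 → 20 → 10 → 5 → 16 → 8 → 4 → 2 → 1
Total steps = 37

37 steps


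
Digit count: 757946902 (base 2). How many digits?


757946902 in base 2 = 101101001011010101101000010110
Number of digits = 30

30 digits (base 2)


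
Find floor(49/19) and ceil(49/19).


49/19 = 2.5789
floor = 2
ceil = 3

floor = 2, ceil = 3


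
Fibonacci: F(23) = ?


Sequence: 1, 1, 2, 3, 5, 8, 13, 21, 34, 55, 89, 144, 233, 377, 610, 987, 1597, 2584, 4181, 6765, 10946, 17711, 28657
F(23) = 28657


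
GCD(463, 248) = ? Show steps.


463 = 1 * 248 + 215
248 = 1 * 215 + 33
215 = 6 * 33 + 17
33 = 1 * 17 + 16
17 = 1 * 16 + 1
16 = 16 * 1 + 0
GCD = 1


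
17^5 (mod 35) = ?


17^1 mod 35 = 17
17^2 mod 35 = 9
17^3 mod 35 = 13
17^4 mod 35 = 11
17^5 mod 35 = 12


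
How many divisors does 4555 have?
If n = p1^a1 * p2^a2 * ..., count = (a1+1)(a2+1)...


4555 = 5^1 × 911^1
d(4555) = (1+1) × (1+1) = 4

4 divisors


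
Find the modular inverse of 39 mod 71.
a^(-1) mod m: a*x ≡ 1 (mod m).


Use the extended Euclidean algorithm on (71, 39); each row r = 71*s + 39*t:
r=71, s=1, t=0
r=39, s=0, t=1
q=1: r=32, s=1, t=-1   [71*(1) + 39*(-1) = 32]
q=1: r=7, s=-1, t=2   [71*(-1) + 39*(2) = 7]
q=4: r=4, s=5, t=-9   [71*(5) + 39*(-9) = 4]
q=1: r=3, s=-6, t=11   [71*(-6) + 39*(11) = 3]
q=1: r=1, s=11, t=-20   [71*(11) + 39*(-20) = 1]
q=3: r=0, s=-39, t=71   [71*(-39) + 39*(71) = 0]
GCD = 1 with t = -20, so 39*(-20) ≡ 1 (mod 71)
Inverse = -20 mod 71 = 51
Check: 39 * 51 = 1989 ≡ 1 (mod 71)

39^(-1) ≡ 51 (mod 71)


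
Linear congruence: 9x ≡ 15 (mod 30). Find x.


GCD(9, 30) = 3 divides 15
Divide: 3x ≡ 5 (mod 10)
x ≡ 5 (mod 10)


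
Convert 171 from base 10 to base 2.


171 (base 10) = 171 (decimal)
171 (decimal) = 10101011 (base 2)


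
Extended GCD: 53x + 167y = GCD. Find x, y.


Tabular extended Euclidean (each row: r = 53*s + 167*t):
r=53, s=1, t=0
r=167, s=0, t=1
q=0: r=53, s=1, t=0   [53*(1) + 167*(0) = 53]
q=3: r=8, s=-3, t=1   [53*(-3) + 167*(1) = 8]
q=6: r=5, s=19, t=-6   [53*(19) + 167*(-6) = 5]
q=1: r=3, s=-22, t=7   [53*(-22) + 167*(7) = 3]
q=1: r=2, s=41, t=-13   [53*(41) + 167*(-13) = 2]
q=1: r=1, s=-63, t=20   [53*(-63) + 167*(20) = 1]
q=2: r=0, s=167, t=-53   [53*(167) + 167*(-53) = 0]
GCD = 1; from the row with r=1: x=-63, y=20
Check: 53*(-63) + 167*(20) = -3339 + 3340 = 1

GCD = 1, x = -63, y = 20


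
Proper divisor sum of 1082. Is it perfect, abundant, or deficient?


Proper divisors: 1, 2, 541
Sum = 1 + 2 + 541 = 544
544 < 1082 → deficient

s(1082) = 544 (deficient)


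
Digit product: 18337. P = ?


1 × 8 × 3 × 3 × 7 = 504


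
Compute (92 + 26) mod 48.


92 + 26 = 118
118 mod 48 = 22


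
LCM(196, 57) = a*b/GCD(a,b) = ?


GCD(196, 57) = 1
LCM = 196*57/1 = 11172/1 = 11172

LCM = 11172


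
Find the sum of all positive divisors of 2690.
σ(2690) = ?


Divisors of 2690: 1, 2, 5, 10, 269, 538, 1345, 2690
Sum = 1 + 2 + 5 + 10 + 269 + 538 + 1345 + 2690 = 4860

σ(2690) = 4860


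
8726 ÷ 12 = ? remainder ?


8726 = 12 * 727 + 2
Check: 8724 + 2 = 8726

q = 727, r = 2


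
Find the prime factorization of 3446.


3446 / 2 = 1723
1723 / 1723 = 1
3446 = 2 × 1723


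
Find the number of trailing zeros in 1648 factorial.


floor(1648/5) = 329
floor(1648/25) = 65
floor(1648/125) = 13
floor(1648/625) = 2
Total = 409

409 trailing zeros


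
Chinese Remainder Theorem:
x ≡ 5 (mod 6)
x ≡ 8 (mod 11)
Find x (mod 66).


M = 6*11 = 66
M1 = M/6 = 11, M2 = M/11 = 6
M1^(-1) mod 6 = 5, M2^(-1) mod 11 = 2
x = 5*11*5 + 8*6*2 = 371
371 mod 66 = 41
Check: 41 mod 6 = 5 ✓, 41 mod 11 = 8 ✓

x ≡ 41 (mod 66)


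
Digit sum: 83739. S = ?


8 + 3 + 7 + 3 + 9 = 30


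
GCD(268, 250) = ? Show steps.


268 = 1 * 250 + 18
250 = 13 * 18 + 16
18 = 1 * 16 + 2
16 = 8 * 2 + 0
GCD = 2


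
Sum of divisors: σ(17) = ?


Divisors of 17: 1, 17
Sum = 1 + 17 = 18

σ(17) = 18


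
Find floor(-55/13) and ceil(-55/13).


-55/13 = -4.2308
floor = -5
ceil = -4

floor = -5, ceil = -4


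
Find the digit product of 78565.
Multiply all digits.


7 × 8 × 5 × 6 × 5 = 8400


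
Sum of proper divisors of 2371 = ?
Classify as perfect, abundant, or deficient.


Proper divisors: 1
Sum = 1 = 1
1 < 2371 → deficient

s(2371) = 1 (deficient)


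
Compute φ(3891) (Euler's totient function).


3891 = 3 × 1297
Prime factors: 3, 1297
φ(3891) = 3891 × (1-1/3) × (1-1/1297)
= 3891 × 2/3 × 1296/1297 = 2592

φ(3891) = 2592


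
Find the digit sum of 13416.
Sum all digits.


1 + 3 + 4 + 1 + 6 = 15


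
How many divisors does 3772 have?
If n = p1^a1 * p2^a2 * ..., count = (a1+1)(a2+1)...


3772 = 2^2 × 23^1 × 41^1
d(3772) = (2+1) × (1+1) × (1+1) = 12

12 divisors


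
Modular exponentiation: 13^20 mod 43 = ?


13^1 mod 43 = 13
13^2 mod 43 = 40
13^3 mod 43 = 4
13^4 mod 43 = 9
13^5 mod 43 = 31
13^6 mod 43 = 16
13^7 mod 43 = 36
13^8 mod 43 = 38
13^9 mod 43 = 21
13^10 mod 43 = 15
13^11 mod 43 = 23
13^12 mod 43 = 41
13^13 mod 43 = 17
13^14 mod 43 = 6
13^15 mod 43 = 35
13^16 mod 43 = 25
13^17 mod 43 = 24
13^18 mod 43 = 11
13^19 mod 43 = 14
13^20 mod 43 = 10


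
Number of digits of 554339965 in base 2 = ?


554339965 in base 2 = 100001000010101000111001111101
Number of digits = 30

30 digits (base 2)


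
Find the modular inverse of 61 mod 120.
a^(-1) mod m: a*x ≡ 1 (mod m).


Use the extended Euclidean algorithm on (120, 61); each row r = 120*s + 61*t:
r=120, s=1, t=0
r=61, s=0, t=1
q=1: r=59, s=1, t=-1   [120*(1) + 61*(-1) = 59]
q=1: r=2, s=-1, t=2   [120*(-1) + 61*(2) = 2]
q=29: r=1, s=30, t=-59   [120*(30) + 61*(-59) = 1]
q=2: r=0, s=-61, t=120   [120*(-61) + 61*(120) = 0]
GCD = 1 with t = -59, so 61*(-59) ≡ 1 (mod 120)
Inverse = -59 mod 120 = 61
Check: 61 * 61 = 3721 ≡ 1 (mod 120)

61^(-1) ≡ 61 (mod 120)
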